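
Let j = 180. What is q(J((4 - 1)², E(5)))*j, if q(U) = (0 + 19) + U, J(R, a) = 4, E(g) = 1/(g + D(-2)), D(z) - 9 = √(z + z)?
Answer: 4140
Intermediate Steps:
D(z) = 9 + √2*√z (D(z) = 9 + √(z + z) = 9 + √(2*z) = 9 + √2*√z)
E(g) = 1/(9 + g + 2*I) (E(g) = 1/(g + (9 + √2*√(-2))) = 1/(g + (9 + √2*(I*√2))) = 1/(g + (9 + 2*I)) = 1/(9 + g + 2*I))
q(U) = 19 + U
q(J((4 - 1)², E(5)))*j = (19 + 4)*180 = 23*180 = 4140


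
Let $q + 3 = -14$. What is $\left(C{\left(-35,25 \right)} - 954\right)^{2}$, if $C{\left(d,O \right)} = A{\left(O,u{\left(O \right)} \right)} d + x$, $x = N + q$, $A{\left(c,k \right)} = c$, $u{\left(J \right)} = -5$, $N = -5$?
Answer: $3426201$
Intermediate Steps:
$q = -17$ ($q = -3 - 14 = -17$)
$x = -22$ ($x = -5 - 17 = -22$)
$C{\left(d,O \right)} = -22 + O d$ ($C{\left(d,O \right)} = O d - 22 = -22 + O d$)
$\left(C{\left(-35,25 \right)} - 954\right)^{2} = \left(\left(-22 + 25 \left(-35\right)\right) - 954\right)^{2} = \left(\left(-22 - 875\right) - 954\right)^{2} = \left(-897 - 954\right)^{2} = \left(-1851\right)^{2} = 3426201$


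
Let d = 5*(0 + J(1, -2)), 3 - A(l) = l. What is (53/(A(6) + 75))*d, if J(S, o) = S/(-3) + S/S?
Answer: 265/108 ≈ 2.4537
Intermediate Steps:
J(S, o) = 1 - S/3 (J(S, o) = S*(-⅓) + 1 = -S/3 + 1 = 1 - S/3)
A(l) = 3 - l
d = 10/3 (d = 5*(0 + (1 - ⅓*1)) = 5*(0 + (1 - ⅓)) = 5*(0 + ⅔) = 5*(⅔) = 10/3 ≈ 3.3333)
(53/(A(6) + 75))*d = (53/((3 - 1*6) + 75))*(10/3) = (53/((3 - 6) + 75))*(10/3) = (53/(-3 + 75))*(10/3) = (53/72)*(10/3) = 265/108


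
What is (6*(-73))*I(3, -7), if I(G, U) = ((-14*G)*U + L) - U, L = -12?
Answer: -126582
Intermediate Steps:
I(G, U) = -12 - U - 14*G*U (I(G, U) = ((-14*G)*U - 12) - U = (-14*G*U - 12) - U = (-12 - 14*G*U) - U = -12 - U - 14*G*U)
(6*(-73))*I(3, -7) = (6*(-73))*(-12 - 1*(-7) - 14*3*(-7)) = -438*(-12 + 7 + 294) = -438*289 = -126582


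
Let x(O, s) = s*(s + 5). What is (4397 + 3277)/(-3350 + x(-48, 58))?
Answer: 3837/152 ≈ 25.243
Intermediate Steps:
x(O, s) = s*(5 + s)
(4397 + 3277)/(-3350 + x(-48, 58)) = (4397 + 3277)/(-3350 + 58*(5 + 58)) = 7674/(-3350 + 58*63) = 7674/(-3350 + 3654) = 7674/304 = 7674*(1/304) = 3837/152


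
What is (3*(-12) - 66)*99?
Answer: -10098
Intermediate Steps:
(3*(-12) - 66)*99 = (-36 - 66)*99 = -102*99 = -10098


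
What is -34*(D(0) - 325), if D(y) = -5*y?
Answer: 11050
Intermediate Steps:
-34*(D(0) - 325) = -34*(-5*0 - 325) = -34*(0 - 325) = -34*(-325) = 11050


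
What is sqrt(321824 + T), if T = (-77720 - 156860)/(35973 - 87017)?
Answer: sqrt(52407572941549)/12761 ≈ 567.30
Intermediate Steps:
T = 58645/12761 (T = -234580/(-51044) = -234580*(-1/51044) = 58645/12761 ≈ 4.5956)
sqrt(321824 + T) = sqrt(321824 + 58645/12761) = sqrt(4106854709/12761) = sqrt(52407572941549)/12761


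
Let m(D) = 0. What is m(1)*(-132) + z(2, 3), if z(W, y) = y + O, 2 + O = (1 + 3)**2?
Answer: 17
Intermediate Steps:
O = 14 (O = -2 + (1 + 3)**2 = -2 + 4**2 = -2 + 16 = 14)
z(W, y) = 14 + y (z(W, y) = y + 14 = 14 + y)
m(1)*(-132) + z(2, 3) = 0*(-132) + (14 + 3) = 0 + 17 = 17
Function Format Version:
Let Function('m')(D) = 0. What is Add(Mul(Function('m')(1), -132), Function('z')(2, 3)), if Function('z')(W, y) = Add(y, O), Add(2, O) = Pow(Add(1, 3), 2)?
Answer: 17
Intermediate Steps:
O = 14 (O = Add(-2, Pow(Add(1, 3), 2)) = Add(-2, Pow(4, 2)) = Add(-2, 16) = 14)
Function('z')(W, y) = Add(14, y) (Function('z')(W, y) = Add(y, 14) = Add(14, y))
Add(Mul(Function('m')(1), -132), Function('z')(2, 3)) = Add(Mul(0, -132), Add(14, 3)) = Add(0, 17) = 17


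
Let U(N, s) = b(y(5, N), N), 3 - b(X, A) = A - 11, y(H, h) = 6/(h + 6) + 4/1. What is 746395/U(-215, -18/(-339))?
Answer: 746395/229 ≈ 3259.4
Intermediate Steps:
y(H, h) = 4 + 6/(6 + h) (y(H, h) = 6/(6 + h) + 4*1 = 6/(6 + h) + 4 = 4 + 6/(6 + h))
b(X, A) = 14 - A (b(X, A) = 3 - (A - 11) = 3 - (-11 + A) = 3 + (11 - A) = 14 - A)
U(N, s) = 14 - N
746395/U(-215, -18/(-339)) = 746395/(14 - 1*(-215)) = 746395/(14 + 215) = 746395/229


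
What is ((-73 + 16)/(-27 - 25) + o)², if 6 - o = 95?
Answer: 20894041/2704 ≈ 7727.1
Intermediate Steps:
o = -89 (o = 6 - 1*95 = 6 - 95 = -89)
((-73 + 16)/(-27 - 25) + o)² = ((-73 + 16)/(-27 - 25) - 89)² = (-57/(-52) - 89)² = (-57*(-1/52) - 89)² = (57/52 - 89)² = (-4571/52)² = 20894041/2704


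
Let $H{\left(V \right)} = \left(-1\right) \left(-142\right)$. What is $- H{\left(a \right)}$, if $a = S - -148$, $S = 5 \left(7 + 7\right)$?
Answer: $-142$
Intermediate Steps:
$S = 70$ ($S = 5 \cdot 14 = 70$)
$a = 218$ ($a = 70 - -148 = 70 + 148 = 218$)
$H{\left(V \right)} = 142$
$- H{\left(a \right)} = \left(-1\right) 142 = -142$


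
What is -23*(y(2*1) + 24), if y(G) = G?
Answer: -598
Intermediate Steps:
-23*(y(2*1) + 24) = -23*(2*1 + 24) = -23*(2 + 24) = -23*26 = -598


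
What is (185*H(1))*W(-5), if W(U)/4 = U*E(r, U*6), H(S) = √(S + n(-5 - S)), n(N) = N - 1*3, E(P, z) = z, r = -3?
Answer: 222000*I*√2 ≈ 3.1396e+5*I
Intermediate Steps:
n(N) = -3 + N (n(N) = N - 3 = -3 + N)
H(S) = 2*I*√2 (H(S) = √(S + (-3 + (-5 - S))) = √(S + (-8 - S)) = √(-8) = 2*I*√2)
W(U) = 24*U² (W(U) = 4*(U*(U*6)) = 4*(U*(6*U)) = 4*(6*U²) = 24*U²)
(185*H(1))*W(-5) = (185*(2*I*√2))*(24*(-5)²) = (370*I*√2)*(24*25) = (370*I*√2)*600 = 222000*I*√2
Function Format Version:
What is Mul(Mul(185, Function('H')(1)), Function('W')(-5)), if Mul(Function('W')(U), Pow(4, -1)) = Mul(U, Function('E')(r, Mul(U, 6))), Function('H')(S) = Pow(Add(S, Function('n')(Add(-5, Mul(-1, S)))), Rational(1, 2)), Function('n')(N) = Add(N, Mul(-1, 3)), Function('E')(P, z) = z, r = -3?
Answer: Mul(222000, I, Pow(2, Rational(1, 2))) ≈ Mul(3.1396e+5, I)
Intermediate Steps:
Function('n')(N) = Add(-3, N) (Function('n')(N) = Add(N, -3) = Add(-3, N))
Function('H')(S) = Mul(2, I, Pow(2, Rational(1, 2))) (Function('H')(S) = Pow(Add(S, Add(-3, Add(-5, Mul(-1, S)))), Rational(1, 2)) = Pow(Add(S, Add(-8, Mul(-1, S))), Rational(1, 2)) = Pow(-8, Rational(1, 2)) = Mul(2, I, Pow(2, Rational(1, 2))))
Function('W')(U) = Mul(24, Pow(U, 2)) (Function('W')(U) = Mul(4, Mul(U, Mul(U, 6))) = Mul(4, Mul(U, Mul(6, U))) = Mul(4, Mul(6, Pow(U, 2))) = Mul(24, Pow(U, 2)))
Mul(Mul(185, Function('H')(1)), Function('W')(-5)) = Mul(Mul(185, Mul(2, I, Pow(2, Rational(1, 2)))), Mul(24, Pow(-5, 2))) = Mul(Mul(370, I, Pow(2, Rational(1, 2))), Mul(24, 25)) = Mul(Mul(370, I, Pow(2, Rational(1, 2))), 600) = Mul(222000, I, Pow(2, Rational(1, 2)))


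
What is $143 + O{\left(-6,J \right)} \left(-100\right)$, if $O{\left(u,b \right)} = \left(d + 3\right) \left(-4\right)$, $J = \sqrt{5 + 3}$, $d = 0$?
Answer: $1343$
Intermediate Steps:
$J = 2 \sqrt{2}$ ($J = \sqrt{8} = 2 \sqrt{2} \approx 2.8284$)
$O{\left(u,b \right)} = -12$ ($O{\left(u,b \right)} = \left(0 + 3\right) \left(-4\right) = 3 \left(-4\right) = -12$)
$143 + O{\left(-6,J \right)} \left(-100\right) = 143 - -1200 = 143 + 1200 = 1343$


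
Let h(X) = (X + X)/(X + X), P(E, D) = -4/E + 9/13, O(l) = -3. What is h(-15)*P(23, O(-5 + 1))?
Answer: 155/299 ≈ 0.51839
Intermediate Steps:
P(E, D) = 9/13 - 4/E (P(E, D) = -4/E + 9*(1/13) = -4/E + 9/13 = 9/13 - 4/E)
h(X) = 1 (h(X) = (2*X)/((2*X)) = (2*X)*(1/(2*X)) = 1)
h(-15)*P(23, O(-5 + 1)) = 1*(9/13 - 4/23) = 1*(155/299) = 155/299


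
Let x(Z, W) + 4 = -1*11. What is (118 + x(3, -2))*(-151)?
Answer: -15553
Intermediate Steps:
x(Z, W) = -15 (x(Z, W) = -4 - 1*11 = -4 - 11 = -15)
(118 + x(3, -2))*(-151) = (118 - 15)*(-151) = 103*(-151) = -15553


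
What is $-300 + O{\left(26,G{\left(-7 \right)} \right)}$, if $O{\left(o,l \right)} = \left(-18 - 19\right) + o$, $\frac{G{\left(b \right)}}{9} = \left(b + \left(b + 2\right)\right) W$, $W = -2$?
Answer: $-311$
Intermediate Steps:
$G{\left(b \right)} = -36 - 36 b$ ($G{\left(b \right)} = 9 \left(b + \left(b + 2\right)\right) \left(-2\right) = 9 \left(b + \left(2 + b\right)\right) \left(-2\right) = 9 \left(2 + 2 b\right) \left(-2\right) = 9 \left(-4 - 4 b\right) = -36 - 36 b$)
$O{\left(o,l \right)} = -37 + o$
$-300 + O{\left(26,G{\left(-7 \right)} \right)} = -300 + \left(-37 + 26\right) = -300 - 11 = -311$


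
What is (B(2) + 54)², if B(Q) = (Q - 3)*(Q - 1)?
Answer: 2809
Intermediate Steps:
B(Q) = (-1 + Q)*(-3 + Q) (B(Q) = (-3 + Q)*(-1 + Q) = (-1 + Q)*(-3 + Q))
(B(2) + 54)² = ((3 + 2² - 4*2) + 54)² = ((3 + 4 - 8) + 54)² = (-1 + 54)² = 53² = 2809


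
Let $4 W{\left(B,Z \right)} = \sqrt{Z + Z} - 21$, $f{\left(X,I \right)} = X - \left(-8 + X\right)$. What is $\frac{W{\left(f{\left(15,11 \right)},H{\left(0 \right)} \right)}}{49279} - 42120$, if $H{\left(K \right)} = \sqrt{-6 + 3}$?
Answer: $- \frac{8302525941}{197116} + \frac{\sqrt[4]{3} \left(1 + i\right)}{197116} \approx -42120.0 + 6.6766 \cdot 10^{-6} i$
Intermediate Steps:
$H{\left(K \right)} = i \sqrt{3}$ ($H{\left(K \right)} = \sqrt{-3} = i \sqrt{3}$)
$f{\left(X,I \right)} = 8$
$W{\left(B,Z \right)} = - \frac{21}{4} + \frac{\sqrt{2} \sqrt{Z}}{4}$ ($W{\left(B,Z \right)} = \frac{\sqrt{Z + Z} - 21}{4} = \frac{\sqrt{2 Z} - 21}{4} = \frac{\sqrt{2} \sqrt{Z} - 21}{4} = \frac{-21 + \sqrt{2} \sqrt{Z}}{4} = - \frac{21}{4} + \frac{\sqrt{2} \sqrt{Z}}{4}$)
$\frac{W{\left(f{\left(15,11 \right)},H{\left(0 \right)} \right)}}{49279} - 42120 = \frac{- \frac{21}{4} + \frac{\sqrt{2} \sqrt{i \sqrt{3}}}{4}}{49279} - 42120 = \left(- \frac{21}{4} + \frac{\sqrt{2} \sqrt[4]{3} \sqrt{i}}{4}\right) \frac{1}{49279} - 42120 = \left(- \frac{21}{197116} + \frac{\sqrt{2} \sqrt[4]{3} \sqrt{i}}{197116}\right) - 42120 = - \frac{8302525941}{197116} + \frac{\sqrt{2} \sqrt[4]{3} \sqrt{i}}{197116}$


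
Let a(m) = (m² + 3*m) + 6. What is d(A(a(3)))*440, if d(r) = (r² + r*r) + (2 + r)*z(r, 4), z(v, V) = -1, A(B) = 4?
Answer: 11440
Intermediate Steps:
a(m) = 6 + m² + 3*m
d(r) = -2 - r + 2*r² (d(r) = (r² + r*r) + (2 + r)*(-1) = (r² + r²) + (-2 - r) = 2*r² + (-2 - r) = -2 - r + 2*r²)
d(A(a(3)))*440 = (-2 - 1*4 + 2*4²)*440 = (-2 - 4 + 2*16)*440 = (-2 - 4 + 32)*440 = 26*440 = 11440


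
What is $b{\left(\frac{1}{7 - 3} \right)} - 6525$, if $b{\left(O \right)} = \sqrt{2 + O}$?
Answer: $- \frac{13047}{2} \approx -6523.5$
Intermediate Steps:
$b{\left(\frac{1}{7 - 3} \right)} - 6525 = \sqrt{2 + \frac{1}{7 - 3}} - 6525 = \sqrt{2 + \frac{1}{4}} - 6525 = \sqrt{\frac{9}{4}} - 6525 = \frac{3}{2} - 6525 = - \frac{13047}{2}$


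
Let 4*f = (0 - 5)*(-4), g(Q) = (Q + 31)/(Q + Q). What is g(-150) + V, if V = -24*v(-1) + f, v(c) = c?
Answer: 8819/300 ≈ 29.397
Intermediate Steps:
g(Q) = (31 + Q)/(2*Q) (g(Q) = (31 + Q)/((2*Q)) = (31 + Q)*(1/(2*Q)) = (31 + Q)/(2*Q))
f = 5 (f = ((0 - 5)*(-4))/4 = (-5*(-4))/4 = (1/4)*20 = 5)
V = 29 (V = -24*(-1) + 5 = 24 + 5 = 29)
g(-150) + V = (1/2)*(31 - 150)/(-150) + 29 = (1/2)*(-1/150)*(-119) + 29 = 119/300 + 29 = 8819/300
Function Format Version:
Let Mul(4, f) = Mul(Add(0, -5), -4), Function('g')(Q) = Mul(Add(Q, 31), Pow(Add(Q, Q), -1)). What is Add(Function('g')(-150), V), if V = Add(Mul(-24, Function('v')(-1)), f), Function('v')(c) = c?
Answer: Rational(8819, 300) ≈ 29.397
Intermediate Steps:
Function('g')(Q) = Mul(Rational(1, 2), Pow(Q, -1), Add(31, Q)) (Function('g')(Q) = Mul(Add(31, Q), Pow(Mul(2, Q), -1)) = Mul(Add(31, Q), Mul(Rational(1, 2), Pow(Q, -1))) = Mul(Rational(1, 2), Pow(Q, -1), Add(31, Q)))
f = 5 (f = Mul(Rational(1, 4), Mul(Add(0, -5), -4)) = Mul(Rational(1, 4), Mul(-5, -4)) = Mul(Rational(1, 4), 20) = 5)
V = 29 (V = Add(Mul(-24, -1), 5) = Add(24, 5) = 29)
Add(Function('g')(-150), V) = Add(Mul(Rational(1, 2), Pow(-150, -1), Add(31, -150)), 29) = Add(Mul(Rational(1, 2), Rational(-1, 150), -119), 29) = Add(Rational(119, 300), 29) = Rational(8819, 300)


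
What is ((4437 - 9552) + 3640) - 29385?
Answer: -30860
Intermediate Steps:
((4437 - 9552) + 3640) - 29385 = (-5115 + 3640) - 29385 = -1475 - 29385 = -30860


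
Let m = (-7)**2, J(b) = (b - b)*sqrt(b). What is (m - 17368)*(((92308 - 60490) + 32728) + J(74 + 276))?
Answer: -1117872174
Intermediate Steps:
J(b) = 0 (J(b) = 0*sqrt(b) = 0)
m = 49
(m - 17368)*(((92308 - 60490) + 32728) + J(74 + 276)) = (49 - 17368)*(((92308 - 60490) + 32728) + 0) = -17319*((31818 + 32728) + 0) = -17319*(64546 + 0) = -17319*64546 = -1117872174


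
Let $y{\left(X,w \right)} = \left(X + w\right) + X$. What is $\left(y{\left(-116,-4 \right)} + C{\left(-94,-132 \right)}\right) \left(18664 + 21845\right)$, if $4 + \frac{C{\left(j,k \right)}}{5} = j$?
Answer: $-29409534$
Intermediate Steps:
$C{\left(j,k \right)} = -20 + 5 j$
$y{\left(X,w \right)} = w + 2 X$
$\left(y{\left(-116,-4 \right)} + C{\left(-94,-132 \right)}\right) \left(18664 + 21845\right) = \left(\left(-4 + 2 \left(-116\right)\right) + \left(-20 + 5 \left(-94\right)\right)\right) \left(18664 + 21845\right) = \left(\left(-4 - 232\right) - 490\right) 40509 = \left(-236 - 490\right) 40509 = \left(-726\right) 40509 = -29409534$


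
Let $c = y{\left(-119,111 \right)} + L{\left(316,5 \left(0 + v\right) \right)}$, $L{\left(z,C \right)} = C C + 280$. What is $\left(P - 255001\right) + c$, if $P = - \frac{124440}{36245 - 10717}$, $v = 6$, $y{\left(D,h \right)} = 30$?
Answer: $- \frac{809862636}{3191} \approx -2.538 \cdot 10^{5}$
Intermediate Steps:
$L{\left(z,C \right)} = 280 + C^{2}$ ($L{\left(z,C \right)} = C^{2} + 280 = 280 + C^{2}$)
$P = - \frac{15555}{3191}$ ($P = - \frac{124440}{36245 - 10717} = - \frac{124440}{25528} = \left(-124440\right) \frac{1}{25528} = - \frac{15555}{3191} \approx -4.8746$)
$c = 1210$ ($c = 30 + \left(280 + \left(5 \left(0 + 6\right)\right)^{2}\right) = 30 + \left(280 + \left(5 \cdot 6\right)^{2}\right) = 30 + \left(280 + 30^{2}\right) = 30 + \left(280 + 900\right) = 30 + 1180 = 1210$)
$\left(P - 255001\right) + c = \left(- \frac{15555}{3191} - 255001\right) + 1210 = - \frac{813723746}{3191} + 1210 = - \frac{809862636}{3191}$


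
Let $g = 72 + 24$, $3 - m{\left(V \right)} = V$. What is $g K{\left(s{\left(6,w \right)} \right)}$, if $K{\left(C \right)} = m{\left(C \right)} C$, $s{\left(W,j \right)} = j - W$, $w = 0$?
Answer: $-5184$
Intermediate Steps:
$m{\left(V \right)} = 3 - V$
$g = 96$
$K{\left(C \right)} = C \left(3 - C\right)$ ($K{\left(C \right)} = \left(3 - C\right) C = C \left(3 - C\right)$)
$g K{\left(s{\left(6,w \right)} \right)} = 96 \left(0 - 6\right) \left(3 - \left(0 - 6\right)\right) = 96 \left(- 6 \left(3 - -6\right)\right) = 96 \left(- 6 \left(3 + 6\right)\right) = 96 \left(\left(-6\right) 9\right) = 96 \left(-54\right) = -5184$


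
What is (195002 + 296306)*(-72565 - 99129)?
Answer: -84354635752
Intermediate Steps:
(195002 + 296306)*(-72565 - 99129) = 491308*(-171694) = -84354635752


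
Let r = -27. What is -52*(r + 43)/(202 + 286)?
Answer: -104/61 ≈ -1.7049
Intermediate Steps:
-52*(r + 43)/(202 + 286) = -52*(-27 + 43)/(202 + 286) = -832/488 = -52*2/61 = -104/61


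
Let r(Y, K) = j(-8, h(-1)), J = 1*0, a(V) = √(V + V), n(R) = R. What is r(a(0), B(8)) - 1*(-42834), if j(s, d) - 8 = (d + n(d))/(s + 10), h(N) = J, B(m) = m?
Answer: 42842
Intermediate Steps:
a(V) = √2*√V (a(V) = √(2*V) = √2*√V)
J = 0
h(N) = 0
j(s, d) = 8 + 2*d/(10 + s) (j(s, d) = 8 + (d + d)/(s + 10) = 8 + (2*d)/(10 + s) = 8 + 2*d/(10 + s))
r(Y, K) = 8 (r(Y, K) = 2*(40 + 0 + 4*(-8))/(10 - 8) = 2*(40 + 0 - 32)/2 = 2*(½)*8 = 8)
r(a(0), B(8)) - 1*(-42834) = 8 - 1*(-42834) = 8 + 42834 = 42842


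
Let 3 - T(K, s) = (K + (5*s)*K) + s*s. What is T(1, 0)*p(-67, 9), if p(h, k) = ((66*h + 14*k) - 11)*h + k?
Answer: 577156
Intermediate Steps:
p(h, k) = k + h*(-11 + 14*k + 66*h) (p(h, k) = ((14*k + 66*h) - 11)*h + k = (-11 + 14*k + 66*h)*h + k = h*(-11 + 14*k + 66*h) + k = k + h*(-11 + 14*k + 66*h))
T(K, s) = 3 - K - s² - 5*K*s (T(K, s) = 3 - ((K + (5*s)*K) + s*s) = 3 - ((K + 5*K*s) + s²) = 3 - (K + s² + 5*K*s) = 3 + (-K - s² - 5*K*s) = 3 - K - s² - 5*K*s)
T(1, 0)*p(-67, 9) = (3 - 1*1 - 1*0² - 5*1*0)*(9 - 11*(-67) + 66*(-67)² + 14*(-67)*9) = (3 - 1 - 1*0 + 0)*(9 + 737 + 66*4489 - 8442) = (3 - 1 + 0 + 0)*(9 + 737 + 296274 - 8442) = 2*288578 = 577156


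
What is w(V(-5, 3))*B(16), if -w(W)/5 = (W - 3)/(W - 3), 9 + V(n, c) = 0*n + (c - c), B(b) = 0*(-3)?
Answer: 0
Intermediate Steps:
B(b) = 0
V(n, c) = -9 (V(n, c) = -9 + (0*n + (c - c)) = -9 + (0 + 0) = -9 + 0 = -9)
w(W) = -5 (w(W) = -5*(W - 3)/(W - 3) = -5*(-3 + W)/(-3 + W) = -5*1 = -5)
w(V(-5, 3))*B(16) = -5*0 = 0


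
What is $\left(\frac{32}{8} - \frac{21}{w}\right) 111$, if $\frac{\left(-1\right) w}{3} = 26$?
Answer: $\frac{12321}{26} \approx 473.88$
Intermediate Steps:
$w = -78$ ($w = \left(-3\right) 26 = -78$)
$\left(\frac{32}{8} - \frac{21}{w}\right) 111 = \left(\frac{32}{8} - \frac{21}{-78}\right) 111 = \left(32 \cdot \frac{1}{8} - - \frac{7}{26}\right) 111 = \left(4 + \frac{7}{26}\right) 111 = \frac{111}{26} \cdot 111 = \frac{12321}{26}$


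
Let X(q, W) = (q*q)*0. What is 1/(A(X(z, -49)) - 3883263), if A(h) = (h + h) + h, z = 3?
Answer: -1/3883263 ≈ -2.5752e-7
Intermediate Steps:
X(q, W) = 0 (X(q, W) = q²*0 = 0)
A(h) = 3*h (A(h) = 2*h + h = 3*h)
1/(A(X(z, -49)) - 3883263) = 1/(3*0 - 3883263) = 1/(0 - 3883263) = 1/(-3883263) = -1/3883263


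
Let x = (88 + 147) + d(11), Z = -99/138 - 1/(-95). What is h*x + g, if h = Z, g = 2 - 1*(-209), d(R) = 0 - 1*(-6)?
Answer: 177621/4370 ≈ 40.646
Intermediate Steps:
Z = -3089/4370 (Z = -99*1/138 - 1*(-1/95) = -33/46 + 1/95 = -3089/4370 ≈ -0.70687)
d(R) = 6 (d(R) = 0 + 6 = 6)
g = 211 (g = 2 + 209 = 211)
x = 241 (x = (88 + 147) + 6 = 235 + 6 = 241)
h = -3089/4370 ≈ -0.70687
h*x + g = -3089/4370*241 + 211 = -744449/4370 + 211 = 177621/4370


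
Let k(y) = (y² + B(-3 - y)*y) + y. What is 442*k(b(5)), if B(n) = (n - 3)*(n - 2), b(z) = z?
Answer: 256360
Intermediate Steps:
B(n) = (-3 + n)*(-2 + n)
k(y) = y + y² + y*(21 + (-3 - y)² + 5*y) (k(y) = (y² + (6 + (-3 - y)² - 5*(-3 - y))*y) + y = (y² + (6 + (-3 - y)² + (15 + 5*y))*y) + y = (y² + (21 + (-3 - y)² + 5*y)*y) + y = (y² + y*(21 + (-3 - y)² + 5*y)) + y = y + y² + y*(21 + (-3 - y)² + 5*y))
442*k(b(5)) = 442*(5*(31 + 5² + 12*5)) = 442*(5*(31 + 25 + 60)) = 442*(5*116) = 442*580 = 256360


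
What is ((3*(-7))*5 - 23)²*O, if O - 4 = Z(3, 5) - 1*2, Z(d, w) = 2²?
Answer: 98304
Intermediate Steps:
Z(d, w) = 4
O = 6 (O = 4 + (4 - 1*2) = 4 + (4 - 2) = 4 + 2 = 6)
((3*(-7))*5 - 23)²*O = ((3*(-7))*5 - 23)²*6 = (-21*5 - 23)²*6 = (-105 - 23)²*6 = (-128)²*6 = 16384*6 = 98304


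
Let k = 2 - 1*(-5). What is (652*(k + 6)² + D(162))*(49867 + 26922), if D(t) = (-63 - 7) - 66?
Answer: 8450783028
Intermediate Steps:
k = 7 (k = 2 + 5 = 7)
D(t) = -136 (D(t) = -70 - 66 = -136)
(652*(k + 6)² + D(162))*(49867 + 26922) = (652*(7 + 6)² - 136)*(49867 + 26922) = (652*13² - 136)*76789 = (652*169 - 136)*76789 = (110188 - 136)*76789 = 110052*76789 = 8450783028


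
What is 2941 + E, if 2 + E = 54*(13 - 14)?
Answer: 2885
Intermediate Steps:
E = -56 (E = -2 + 54*(13 - 14) = -2 + 54*(-1) = -2 - 54 = -56)
2941 + E = 2941 - 56 = 2885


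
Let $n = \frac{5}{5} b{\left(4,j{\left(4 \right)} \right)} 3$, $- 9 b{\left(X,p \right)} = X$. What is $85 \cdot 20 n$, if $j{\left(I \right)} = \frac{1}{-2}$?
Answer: $- \frac{6800}{3} \approx -2266.7$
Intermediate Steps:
$j{\left(I \right)} = - \frac{1}{2}$
$b{\left(X,p \right)} = - \frac{X}{9}$
$n = - \frac{4}{3}$ ($n = \frac{5}{5} \left(\left(- \frac{1}{9}\right) 4\right) 3 = 5 \cdot \frac{1}{5} \left(- \frac{4}{9}\right) 3 = 1 \left(- \frac{4}{9}\right) 3 = \left(- \frac{4}{9}\right) 3 = - \frac{4}{3} \approx -1.3333$)
$85 \cdot 20 n = 85 \cdot 20 \left(- \frac{4}{3}\right) = 1700 \left(- \frac{4}{3}\right) = - \frac{6800}{3}$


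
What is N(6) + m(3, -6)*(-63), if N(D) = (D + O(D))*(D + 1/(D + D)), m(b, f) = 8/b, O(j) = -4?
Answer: -935/6 ≈ -155.83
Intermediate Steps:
N(D) = (-4 + D)*(D + 1/(2*D)) (N(D) = (D - 4)*(D + 1/(D + D)) = (-4 + D)*(D + 1/(2*D)))
N(6) + m(3, -6)*(-63) = (1/2 + 6**2 - 4*6 - 2/6) + (8/3)*(-63) = (1/2 + 36 - 24 - 2*1/6) + (8*(1/3))*(-63) = (1/2 + 36 - 24 - 1/3) + (8/3)*(-63) = 73/6 - 168 = -935/6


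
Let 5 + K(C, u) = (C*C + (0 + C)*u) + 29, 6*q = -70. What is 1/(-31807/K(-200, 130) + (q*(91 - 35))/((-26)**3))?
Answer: -92432184/206204057 ≈ -0.44826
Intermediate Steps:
q = -35/3 (q = (1/6)*(-70) = -35/3 ≈ -11.667)
K(C, u) = 24 + C**2 + C*u (K(C, u) = -5 + ((C*C + (0 + C)*u) + 29) = -5 + ((C**2 + C*u) + 29) = -5 + (29 + C**2 + C*u) = 24 + C**2 + C*u)
1/(-31807/K(-200, 130) + (q*(91 - 35))/((-26)**3)) = 1/(-31807/(24 + (-200)**2 - 200*130) + (-35*(91 - 35)/3)/((-26)**3)) = 1/(-31807/(24 + 40000 - 26000) - 35/3*56/(-17576)) = 1/(-31807/14024 - 1960/3*(-1/17576)) = 1/(-31807*1/14024 + 245/6591) = 1/(-31807/14024 + 245/6591) = 1/(-206204057/92432184) = -92432184/206204057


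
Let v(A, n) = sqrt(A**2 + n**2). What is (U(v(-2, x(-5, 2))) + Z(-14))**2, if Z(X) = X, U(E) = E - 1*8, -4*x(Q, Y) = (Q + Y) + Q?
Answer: 492 - 88*sqrt(2) ≈ 367.55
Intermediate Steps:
x(Q, Y) = -Q/2 - Y/4 (x(Q, Y) = -((Q + Y) + Q)/4 = -(Y + 2*Q)/4 = -Q/2 - Y/4)
U(E) = -8 + E (U(E) = E - 8 = -8 + E)
(U(v(-2, x(-5, 2))) + Z(-14))**2 = ((-8 + sqrt((-2)**2 + (-1/2*(-5) - 1/4*2)**2)) - 14)**2 = ((-8 + sqrt(4 + (5/2 - 1/2)**2)) - 14)**2 = ((-8 + sqrt(4 + 2**2)) - 14)**2 = ((-8 + sqrt(4 + 4)) - 14)**2 = ((-8 + sqrt(8)) - 14)**2 = ((-8 + 2*sqrt(2)) - 14)**2 = (-22 + 2*sqrt(2))**2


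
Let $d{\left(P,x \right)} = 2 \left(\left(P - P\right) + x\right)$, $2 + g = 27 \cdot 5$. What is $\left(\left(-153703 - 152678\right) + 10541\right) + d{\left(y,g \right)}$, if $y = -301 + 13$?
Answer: $-295574$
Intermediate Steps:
$y = -288$
$g = 133$ ($g = -2 + 27 \cdot 5 = -2 + 135 = 133$)
$d{\left(P,x \right)} = 2 x$ ($d{\left(P,x \right)} = 2 \left(0 + x\right) = 2 x$)
$\left(\left(-153703 - 152678\right) + 10541\right) + d{\left(y,g \right)} = \left(\left(-153703 - 152678\right) + 10541\right) + 2 \cdot 133 = \left(-306381 + 10541\right) + 266 = -295840 + 266 = -295574$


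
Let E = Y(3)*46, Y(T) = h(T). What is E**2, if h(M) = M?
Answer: 19044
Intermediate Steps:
Y(T) = T
E = 138 (E = 3*46 = 138)
E**2 = 138**2 = 19044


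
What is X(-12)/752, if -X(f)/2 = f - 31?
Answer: 43/376 ≈ 0.11436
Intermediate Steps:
X(f) = 62 - 2*f (X(f) = -2*(f - 31) = -2*(-31 + f) = 62 - 2*f)
X(-12)/752 = (62 - 2*(-12))/752 = (62 + 24)*(1/752) = 86*(1/752) = 43/376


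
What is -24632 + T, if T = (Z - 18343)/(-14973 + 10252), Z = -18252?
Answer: -116251077/4721 ≈ -24624.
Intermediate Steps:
T = 36595/4721 (T = (-18252 - 18343)/(-14973 + 10252) = -36595/(-4721) = -36595*(-1/4721) = 36595/4721 ≈ 7.7515)
-24632 + T = -24632 + 36595/4721 = -116251077/4721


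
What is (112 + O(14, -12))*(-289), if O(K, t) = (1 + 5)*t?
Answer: -11560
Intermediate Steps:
O(K, t) = 6*t
(112 + O(14, -12))*(-289) = (112 + 6*(-12))*(-289) = (112 - 72)*(-289) = 40*(-289) = -11560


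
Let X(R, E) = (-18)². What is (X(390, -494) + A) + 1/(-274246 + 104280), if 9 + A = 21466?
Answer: 3702029445/169966 ≈ 21781.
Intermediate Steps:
A = 21457 (A = -9 + 21466 = 21457)
X(R, E) = 324
(X(390, -494) + A) + 1/(-274246 + 104280) = (324 + 21457) + 1/(-274246 + 104280) = 21781 + 1/(-169966) = 21781 - 1/169966 = 3702029445/169966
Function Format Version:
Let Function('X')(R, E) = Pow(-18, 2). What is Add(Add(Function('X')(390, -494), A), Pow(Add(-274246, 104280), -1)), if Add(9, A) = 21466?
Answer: Rational(3702029445, 169966) ≈ 21781.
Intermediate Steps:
A = 21457 (A = Add(-9, 21466) = 21457)
Function('X')(R, E) = 324
Add(Add(Function('X')(390, -494), A), Pow(Add(-274246, 104280), -1)) = Add(Add(324, 21457), Pow(Add(-274246, 104280), -1)) = Add(21781, Pow(-169966, -1)) = Add(21781, Rational(-1, 169966)) = Rational(3702029445, 169966)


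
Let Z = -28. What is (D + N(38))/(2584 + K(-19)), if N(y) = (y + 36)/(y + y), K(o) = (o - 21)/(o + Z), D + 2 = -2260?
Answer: -4038193/4616544 ≈ -0.87472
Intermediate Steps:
D = -2262 (D = -2 - 2260 = -2262)
K(o) = (-21 + o)/(-28 + o) (K(o) = (o - 21)/(o - 28) = (-21 + o)/(-28 + o))
N(y) = (36 + y)/(2*y) (N(y) = (36 + y)/((2*y)) = (36 + y)*(1/(2*y)) = (36 + y)/(2*y))
(D + N(38))/(2584 + K(-19)) = (-2262 + (½)*(36 + 38)/38)/(2584 + (-21 - 19)/(-28 - 19)) = (-2262 + (½)*(1/38)*74)/(2584 - 40/(-47)) = (-2262 + 37/38)/(2584 - 1/47*(-40)) = -85919/(38*(2584 + 40/47)) = -85919/(38*121488/47) = -85919/38*47/121488 = -4038193/4616544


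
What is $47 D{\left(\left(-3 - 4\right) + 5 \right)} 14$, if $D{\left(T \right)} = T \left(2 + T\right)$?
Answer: $0$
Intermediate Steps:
$47 D{\left(\left(-3 - 4\right) + 5 \right)} 14 = 47 \left(\left(-3 - 4\right) + 5\right) \left(2 + \left(\left(-3 - 4\right) + 5\right)\right) 14 = 47 \left(-7 + 5\right) \left(2 + \left(-7 + 5\right)\right) 14 = 47 \left(- 2 \left(2 - 2\right)\right) 14 = 47 \left(\left(-2\right) 0\right) 14 = 47 \cdot 0 \cdot 14 = 0 \cdot 14 = 0$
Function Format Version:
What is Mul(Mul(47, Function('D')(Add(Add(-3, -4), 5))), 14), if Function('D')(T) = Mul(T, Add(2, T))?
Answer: 0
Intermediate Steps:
Mul(Mul(47, Function('D')(Add(Add(-3, -4), 5))), 14) = Mul(Mul(47, Mul(Add(Add(-3, -4), 5), Add(2, Add(Add(-3, -4), 5)))), 14) = Mul(Mul(47, Mul(Add(-7, 5), Add(2, Add(-7, 5)))), 14) = Mul(Mul(47, Mul(-2, Add(2, -2))), 14) = Mul(Mul(47, Mul(-2, 0)), 14) = Mul(Mul(47, 0), 14) = Mul(0, 14) = 0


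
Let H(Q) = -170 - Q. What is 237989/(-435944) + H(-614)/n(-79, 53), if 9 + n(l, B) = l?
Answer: -26812771/4795384 ≈ -5.5914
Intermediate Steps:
n(l, B) = -9 + l
237989/(-435944) + H(-614)/n(-79, 53) = 237989/(-435944) + (-170 - 1*(-614))/(-9 - 79) = 237989*(-1/435944) + (-170 + 614)/(-88) = -237989/435944 + 444*(-1/88) = -237989/435944 - 111/22 = -26812771/4795384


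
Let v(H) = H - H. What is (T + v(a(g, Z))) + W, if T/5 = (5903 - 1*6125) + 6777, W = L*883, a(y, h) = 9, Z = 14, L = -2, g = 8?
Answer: 31009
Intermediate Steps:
v(H) = 0
W = -1766 (W = -2*883 = -1766)
T = 32775 (T = 5*((5903 - 1*6125) + 6777) = 5*((5903 - 6125) + 6777) = 5*(-222 + 6777) = 5*6555 = 32775)
(T + v(a(g, Z))) + W = (32775 + 0) - 1766 = 32775 - 1766 = 31009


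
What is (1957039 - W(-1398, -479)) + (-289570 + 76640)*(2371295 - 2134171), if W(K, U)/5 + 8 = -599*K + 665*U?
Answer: -50491450576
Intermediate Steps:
W(K, U) = -40 - 2995*K + 3325*U (W(K, U) = -40 + 5*(-599*K + 665*U) = -40 + (-2995*K + 3325*U) = -40 - 2995*K + 3325*U)
(1957039 - W(-1398, -479)) + (-289570 + 76640)*(2371295 - 2134171) = (1957039 - (-40 - 2995*(-1398) + 3325*(-479))) + (-289570 + 76640)*(2371295 - 2134171) = (1957039 - (-40 + 4187010 - 1592675)) - 212930*237124 = (1957039 - 1*2594295) - 50490813320 = (1957039 - 2594295) - 50490813320 = -637256 - 50490813320 = -50491450576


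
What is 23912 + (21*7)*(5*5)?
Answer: 27587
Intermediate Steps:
23912 + (21*7)*(5*5) = 23912 + 147*25 = 23912 + 3675 = 27587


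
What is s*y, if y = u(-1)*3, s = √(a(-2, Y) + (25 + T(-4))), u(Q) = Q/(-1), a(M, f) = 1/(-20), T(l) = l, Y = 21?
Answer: 3*√2095/10 ≈ 13.731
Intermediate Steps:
a(M, f) = -1/20
u(Q) = -Q (u(Q) = Q*(-1) = -Q)
s = √2095/10 (s = √(-1/20 + (25 - 4)) = √(-1/20 + 21) = √(419/20) = √2095/10 ≈ 4.5771)
y = 3 (y = -1*(-1)*3 = 1*3 = 3)
s*y = (√2095/10)*3 = 3*√2095/10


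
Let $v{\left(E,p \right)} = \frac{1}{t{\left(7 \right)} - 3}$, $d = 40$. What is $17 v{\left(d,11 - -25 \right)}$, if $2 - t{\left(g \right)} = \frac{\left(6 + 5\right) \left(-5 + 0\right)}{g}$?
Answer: $\frac{119}{48} \approx 2.4792$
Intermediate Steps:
$t{\left(g \right)} = 2 + \frac{55}{g}$ ($t{\left(g \right)} = 2 - \frac{\left(6 + 5\right) \left(-5 + 0\right)}{g} = 2 - \frac{11 \left(-5\right)}{g} = 2 - - \frac{55}{g} = 2 + \frac{55}{g}$)
$v{\left(E,p \right)} = \frac{7}{48}$ ($v{\left(E,p \right)} = \frac{1}{\left(2 + \frac{55}{7}\right) - 3} = \frac{1}{\frac{69}{7} - 3} = \frac{1}{\frac{48}{7}} = \frac{7}{48}$)
$17 v{\left(d,11 - -25 \right)} = 17 \cdot \frac{7}{48} = \frac{119}{48}$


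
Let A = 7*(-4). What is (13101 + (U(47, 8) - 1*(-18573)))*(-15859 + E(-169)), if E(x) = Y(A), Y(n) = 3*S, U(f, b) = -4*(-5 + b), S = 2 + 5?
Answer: -501462756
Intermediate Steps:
S = 7
A = -28
U(f, b) = 20 - 4*b
Y(n) = 21 (Y(n) = 3*7 = 21)
E(x) = 21
(13101 + (U(47, 8) - 1*(-18573)))*(-15859 + E(-169)) = (13101 + ((20 - 4*8) - 1*(-18573)))*(-15859 + 21) = (13101 + ((20 - 32) + 18573))*(-15838) = (13101 + (-12 + 18573))*(-15838) = (13101 + 18561)*(-15838) = 31662*(-15838) = -501462756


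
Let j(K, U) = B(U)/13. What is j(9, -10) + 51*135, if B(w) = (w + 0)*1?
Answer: 89495/13 ≈ 6884.2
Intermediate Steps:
B(w) = w (B(w) = w*1 = w)
j(K, U) = U/13
j(9, -10) + 51*135 = (1/13)*(-10) + 51*135 = -10/13 + 6885 = 89495/13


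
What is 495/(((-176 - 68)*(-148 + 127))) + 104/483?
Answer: 36761/117852 ≈ 0.31192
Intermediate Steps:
495/(((-176 - 68)*(-148 + 127))) + 104/483 = 495/((-244*(-21))) + 104*(1/483) = 495/5124 + 104/483 = 495*(1/5124) + 104/483 = 165/1708 + 104/483 = 36761/117852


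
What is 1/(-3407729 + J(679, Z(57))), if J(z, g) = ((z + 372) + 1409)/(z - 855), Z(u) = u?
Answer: -44/149940691 ≈ -2.9345e-7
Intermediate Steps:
J(z, g) = (1781 + z)/(-855 + z) (J(z, g) = ((372 + z) + 1409)/(-855 + z) = (1781 + z)/(-855 + z))
1/(-3407729 + J(679, Z(57))) = 1/(-3407729 + (1781 + 679)/(-855 + 679)) = 1/(-3407729 + 2460/(-176)) = 1/(-3407729 - 1/176*2460) = 1/(-3407729 - 615/44) = 1/(-149940691/44) = -44/149940691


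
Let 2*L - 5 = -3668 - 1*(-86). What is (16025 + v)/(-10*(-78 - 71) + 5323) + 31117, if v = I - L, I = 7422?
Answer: 424050713/13626 ≈ 31121.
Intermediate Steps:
L = -3577/2 (L = 5/2 + (-3668 - 1*(-86))/2 = 5/2 + (-3668 + 86)/2 = 5/2 + (½)*(-3582) = 5/2 - 1791 = -3577/2 ≈ -1788.5)
v = 18421/2 (v = 7422 - 1*(-3577/2) = 7422 + 3577/2 = 18421/2 ≈ 9210.5)
(16025 + v)/(-10*(-78 - 71) + 5323) + 31117 = (16025 + 18421/2)/(-10*(-78 - 71) + 5323) + 31117 = 50471/(2*(-10*(-149) + 5323)) + 31117 = 50471/(2*(1490 + 5323)) + 31117 = (50471/2)/6813 + 31117 = (50471/2)*(1/6813) + 31117 = 50471/13626 + 31117 = 424050713/13626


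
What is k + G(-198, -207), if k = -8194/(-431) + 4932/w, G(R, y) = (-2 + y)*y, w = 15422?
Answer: 143846274763/3323441 ≈ 43282.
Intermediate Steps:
G(R, y) = y*(-2 + y)
k = 64246780/3323441 (k = -8194/(-431) + 4932/15422 = -8194*(-1/431) + 4932*(1/15422) = 8194/431 + 2466/7711 = 64246780/3323441 ≈ 19.331)
k + G(-198, -207) = 64246780/3323441 - 207*(-2 - 207) = 64246780/3323441 - 207*(-209) = 64246780/3323441 + 43263 = 143846274763/3323441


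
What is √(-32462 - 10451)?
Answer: I*√42913 ≈ 207.15*I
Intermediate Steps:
√(-32462 - 10451) = √(-42913) = I*√42913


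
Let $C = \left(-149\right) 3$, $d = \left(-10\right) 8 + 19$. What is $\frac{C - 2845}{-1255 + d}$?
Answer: $\frac{823}{329} \approx 2.5015$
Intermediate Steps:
$d = -61$ ($d = -80 + 19 = -61$)
$C = -447$
$\frac{C - 2845}{-1255 + d} = \frac{-447 - 2845}{-1255 - 61} = - \frac{3292}{-1316} = \left(-3292\right) \left(- \frac{1}{1316}\right) = \frac{823}{329}$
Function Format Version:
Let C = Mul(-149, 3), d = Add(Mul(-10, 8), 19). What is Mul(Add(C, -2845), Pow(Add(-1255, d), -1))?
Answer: Rational(823, 329) ≈ 2.5015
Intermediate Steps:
d = -61 (d = Add(-80, 19) = -61)
C = -447
Mul(Add(C, -2845), Pow(Add(-1255, d), -1)) = Mul(Add(-447, -2845), Pow(Add(-1255, -61), -1)) = Mul(-3292, Pow(-1316, -1)) = Mul(-3292, Rational(-1, 1316)) = Rational(823, 329)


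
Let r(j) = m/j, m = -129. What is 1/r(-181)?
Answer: 181/129 ≈ 1.4031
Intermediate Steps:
r(j) = -129/j
1/r(-181) = 1/(-129/(-181)) = 1/(-129*(-1/181)) = 1/(129/181) = 181/129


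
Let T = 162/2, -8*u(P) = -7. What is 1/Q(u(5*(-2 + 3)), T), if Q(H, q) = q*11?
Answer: 1/891 ≈ 0.0011223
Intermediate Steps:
u(P) = 7/8 (u(P) = -1/8*(-7) = 7/8)
T = 81 (T = 162*(1/2) = 81)
Q(H, q) = 11*q
1/Q(u(5*(-2 + 3)), T) = 1/(11*81) = 1/891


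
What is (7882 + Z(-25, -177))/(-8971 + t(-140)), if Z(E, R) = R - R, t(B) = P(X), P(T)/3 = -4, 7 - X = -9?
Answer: -7882/8983 ≈ -0.87743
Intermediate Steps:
X = 16 (X = 7 - 1*(-9) = 7 + 9 = 16)
P(T) = -12 (P(T) = 3*(-4) = -12)
t(B) = -12
Z(E, R) = 0
(7882 + Z(-25, -177))/(-8971 + t(-140)) = (7882 + 0)/(-8971 - 12) = 7882/(-8983) = 7882*(-1/8983) = -7882/8983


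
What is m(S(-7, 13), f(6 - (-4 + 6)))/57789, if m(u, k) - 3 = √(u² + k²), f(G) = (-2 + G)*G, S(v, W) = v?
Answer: 1/19263 + √113/57789 ≈ 0.00023586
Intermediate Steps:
f(G) = G*(-2 + G)
m(u, k) = 3 + √(k² + u²) (m(u, k) = 3 + √(u² + k²) = 3 + √(k² + u²))
m(S(-7, 13), f(6 - (-4 + 6)))/57789 = (3 + √(((6 - (-4 + 6))*(-2 + (6 - (-4 + 6))))² + (-7)²))/57789 = (3 + √(((6 - 1*2)*(-2 + (6 - 1*2)))² + 49))*(1/57789) = (3 + √(((6 - 2)*(-2 + (6 - 2)))² + 49))*(1/57789) = (3 + √((4*(-2 + 4))² + 49))*(1/57789) = (3 + √((4*2)² + 49))*(1/57789) = (3 + √(8² + 49))*(1/57789) = (3 + √(64 + 49))*(1/57789) = (3 + √113)*(1/57789) = 1/19263 + √113/57789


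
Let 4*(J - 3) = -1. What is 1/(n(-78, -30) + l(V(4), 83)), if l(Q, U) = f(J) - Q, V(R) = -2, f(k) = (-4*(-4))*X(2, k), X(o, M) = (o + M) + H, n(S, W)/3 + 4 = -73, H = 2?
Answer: -1/121 ≈ -0.0082645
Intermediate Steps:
J = 11/4 (J = 3 + (1/4)*(-1) = 3 - 1/4 = 11/4 ≈ 2.7500)
n(S, W) = -231 (n(S, W) = -12 + 3*(-73) = -12 - 219 = -231)
X(o, M) = 2 + M + o (X(o, M) = (o + M) + 2 = (M + o) + 2 = 2 + M + o)
f(k) = 64 + 16*k (f(k) = (-4*(-4))*(2 + k + 2) = 16*(4 + k) = 64 + 16*k)
l(Q, U) = 108 - Q (l(Q, U) = (64 + 16*(11/4)) - Q = (64 + 44) - Q = 108 - Q)
1/(n(-78, -30) + l(V(4), 83)) = 1/(-231 + (108 - 1*(-2))) = 1/(-231 + (108 + 2)) = 1/(-231 + 110) = 1/(-121) = -1/121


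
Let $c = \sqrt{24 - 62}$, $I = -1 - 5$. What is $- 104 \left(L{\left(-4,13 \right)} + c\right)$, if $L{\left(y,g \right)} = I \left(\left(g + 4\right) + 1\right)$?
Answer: $11232 - 104 i \sqrt{38} \approx 11232.0 - 641.1 i$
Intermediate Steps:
$I = -6$ ($I = -1 - 5 = -6$)
$c = i \sqrt{38}$ ($c = \sqrt{-38} = i \sqrt{38} \approx 6.1644 i$)
$L{\left(y,g \right)} = -30 - 6 g$ ($L{\left(y,g \right)} = - 6 \left(\left(g + 4\right) + 1\right) = - 6 \left(\left(4 + g\right) + 1\right) = - 6 \left(5 + g\right) = -30 - 6 g$)
$- 104 \left(L{\left(-4,13 \right)} + c\right) = - 104 \left(\left(-30 - 78\right) + i \sqrt{38}\right) = - 104 \left(-108 + i \sqrt{38}\right) = 11232 - 104 i \sqrt{38}$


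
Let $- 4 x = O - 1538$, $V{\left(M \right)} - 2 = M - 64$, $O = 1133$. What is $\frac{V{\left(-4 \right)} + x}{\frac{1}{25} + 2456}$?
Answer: $\frac{1175}{81868} \approx 0.014352$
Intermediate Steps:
$V{\left(M \right)} = -62 + M$ ($V{\left(M \right)} = 2 + \left(M - 64\right) = 2 + \left(-64 + M\right) = -62 + M$)
$x = \frac{405}{4}$ ($x = - \frac{1133 - 1538}{4} = \left(- \frac{1}{4}\right) \left(-405\right) = \frac{405}{4} \approx 101.25$)
$\frac{V{\left(-4 \right)} + x}{\frac{1}{25} + 2456} = \frac{\left(-62 - 4\right) + \frac{405}{4}}{\frac{1}{25} + 2456} = \frac{-66 + \frac{405}{4}}{\frac{1}{25} + 2456} = \frac{141}{4 \cdot \frac{61401}{25}} = \frac{141}{4} \cdot \frac{25}{61401} = \frac{1175}{81868}$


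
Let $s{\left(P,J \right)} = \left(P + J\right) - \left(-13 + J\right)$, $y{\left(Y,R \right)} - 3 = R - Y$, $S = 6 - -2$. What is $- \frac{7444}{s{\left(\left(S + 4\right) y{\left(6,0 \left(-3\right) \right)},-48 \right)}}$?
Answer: $\frac{7444}{23} \approx 323.65$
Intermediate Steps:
$S = 8$ ($S = 6 + 2 = 8$)
$y{\left(Y,R \right)} = 3 + R - Y$ ($y{\left(Y,R \right)} = 3 + \left(R - Y\right) = 3 + R - Y$)
$s{\left(P,J \right)} = 13 + P$ ($s{\left(P,J \right)} = \left(J + P\right) - \left(-13 + J\right) = 13 + P$)
$- \frac{7444}{s{\left(\left(S + 4\right) y{\left(6,0 \left(-3\right) \right)},-48 \right)}} = - \frac{7444}{13 + \left(8 + 4\right) \left(3 + 0 \left(-3\right) - 6\right)} = - \frac{7444}{13 + 12 \left(3 + 0 - 6\right)} = - \frac{7444}{13 + 12 \left(-3\right)} = - \frac{7444}{13 - 36} = - \frac{7444}{-23} = \left(-7444\right) \left(- \frac{1}{23}\right) = \frac{7444}{23}$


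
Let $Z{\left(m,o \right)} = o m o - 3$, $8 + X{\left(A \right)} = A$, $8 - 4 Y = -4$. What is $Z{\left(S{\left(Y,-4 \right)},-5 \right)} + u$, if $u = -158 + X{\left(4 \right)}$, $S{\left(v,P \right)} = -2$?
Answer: $-215$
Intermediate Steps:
$Y = 3$ ($Y = 2 - -1 = 2 + 1 = 3$)
$X{\left(A \right)} = -8 + A$
$Z{\left(m,o \right)} = -3 + m o^{2}$ ($Z{\left(m,o \right)} = m o o - 3 = m o^{2} - 3 = -3 + m o^{2}$)
$u = -162$ ($u = -158 + \left(-8 + 4\right) = -158 - 4 = -162$)
$Z{\left(S{\left(Y,-4 \right)},-5 \right)} + u = \left(-3 - 2 \left(-5\right)^{2}\right) - 162 = \left(-3 - 50\right) - 162 = -53 - 162 = -215$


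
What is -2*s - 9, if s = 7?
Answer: -23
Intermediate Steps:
-2*s - 9 = -2*7 - 9 = -14 - 9 = -23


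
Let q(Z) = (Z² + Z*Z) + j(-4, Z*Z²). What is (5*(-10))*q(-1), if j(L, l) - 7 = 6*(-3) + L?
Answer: 650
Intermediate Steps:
j(L, l) = -11 + L (j(L, l) = 7 + (6*(-3) + L) = 7 + (-18 + L) = -11 + L)
q(Z) = -15 + 2*Z² (q(Z) = (Z² + Z*Z) + (-11 - 4) = (Z² + Z²) - 15 = 2*Z² - 15 = -15 + 2*Z²)
(5*(-10))*q(-1) = (5*(-10))*(-15 + 2*(-1)²) = -50*(-15 + 2*1) = -50*(-15 + 2) = -50*(-13) = 650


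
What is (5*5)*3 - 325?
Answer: -250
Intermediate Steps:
(5*5)*3 - 325 = 25*3 - 325 = 75 - 325 = -250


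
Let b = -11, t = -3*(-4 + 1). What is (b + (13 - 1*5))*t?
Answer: -27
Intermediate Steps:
t = 9 (t = -3*(-3) = 9)
(b + (13 - 1*5))*t = (-11 + (13 - 1*5))*9 = (-11 + (13 - 5))*9 = (-11 + 8)*9 = -3*9 = -27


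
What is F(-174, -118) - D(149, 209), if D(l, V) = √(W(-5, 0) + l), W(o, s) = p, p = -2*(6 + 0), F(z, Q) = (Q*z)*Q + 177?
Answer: -2422599 - √137 ≈ -2.4226e+6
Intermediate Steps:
F(z, Q) = 177 + z*Q² (F(z, Q) = z*Q² + 177 = 177 + z*Q²)
p = -12 (p = -2*6 = -12)
W(o, s) = -12
D(l, V) = √(-12 + l)
F(-174, -118) - D(149, 209) = (177 - 174*(-118)²) - √(-12 + 149) = (177 - 174*13924) - √137 = (177 - 2422776) - √137 = -2422599 - √137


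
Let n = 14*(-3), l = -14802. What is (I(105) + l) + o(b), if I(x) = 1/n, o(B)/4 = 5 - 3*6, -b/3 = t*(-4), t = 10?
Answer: -623869/42 ≈ -14854.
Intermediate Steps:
b = 120 (b = -30*(-4) = -3*(-40) = 120)
n = -42
o(B) = -52 (o(B) = 4*(5 - 3*6) = 4*(5 - 18) = 4*(-13) = -52)
I(x) = -1/42 (I(x) = 1/(-42) = -1/42)
(I(105) + l) + o(b) = (-1/42 - 14802) - 52 = -621685/42 - 52 = -623869/42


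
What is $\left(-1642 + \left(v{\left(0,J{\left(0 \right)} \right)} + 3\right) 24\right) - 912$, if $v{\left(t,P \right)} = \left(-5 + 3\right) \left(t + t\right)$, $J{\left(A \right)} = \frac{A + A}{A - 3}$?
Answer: $-2482$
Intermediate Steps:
$J{\left(A \right)} = \frac{2 A}{-3 + A}$
$v{\left(t,P \right)} = - 4 t$ ($v{\left(t,P \right)} = - 2 \cdot 2 t = - 4 t$)
$\left(-1642 + \left(v{\left(0,J{\left(0 \right)} \right)} + 3\right) 24\right) - 912 = \left(-1642 + \left(\left(-4\right) 0 + 3\right) 24\right) - 912 = \left(-1642 + \left(0 + 3\right) 24\right) - 912 = \left(-1642 + 3 \cdot 24\right) - 912 = \left(-1642 + 72\right) - 912 = -1570 - 912 = -2482$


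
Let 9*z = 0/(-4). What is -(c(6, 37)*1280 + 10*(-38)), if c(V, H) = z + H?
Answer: -46980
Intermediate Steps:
z = 0 (z = (0/(-4))/9 = (0*(-¼))/9 = (⅑)*0 = 0)
c(V, H) = H (c(V, H) = 0 + H = H)
-(c(6, 37)*1280 + 10*(-38)) = -(37*1280 + 10*(-38)) = -(47360 - 380) = -1*46980 = -46980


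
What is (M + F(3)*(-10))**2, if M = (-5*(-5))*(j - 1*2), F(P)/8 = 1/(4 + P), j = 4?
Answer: 72900/49 ≈ 1487.8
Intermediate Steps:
F(P) = 8/(4 + P)
M = 50 (M = (-5*(-5))*(4 - 1*2) = 25*(4 - 2) = 25*2 = 50)
(M + F(3)*(-10))**2 = (50 + (8/(4 + 3))*(-10))**2 = (50 + (8/7)*(-10))**2 = (50 - 80/7)**2 = (270/7)**2 = 72900/49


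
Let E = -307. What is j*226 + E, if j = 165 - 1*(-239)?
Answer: 90997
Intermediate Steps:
j = 404 (j = 165 + 239 = 404)
j*226 + E = 404*226 - 307 = 91304 - 307 = 90997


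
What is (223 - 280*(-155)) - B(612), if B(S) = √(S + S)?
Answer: 43623 - 6*√34 ≈ 43588.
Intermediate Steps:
B(S) = √2*√S (B(S) = √(2*S) = √2*√S)
(223 - 280*(-155)) - B(612) = (223 - 280*(-155)) - √2*√612 = (223 + 43400) - √2*6*√17 = 43623 - 6*√34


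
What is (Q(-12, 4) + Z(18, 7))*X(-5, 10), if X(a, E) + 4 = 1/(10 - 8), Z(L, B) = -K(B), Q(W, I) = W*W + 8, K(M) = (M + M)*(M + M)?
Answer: 154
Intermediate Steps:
K(M) = 4*M² (K(M) = (2*M)*(2*M) = 4*M²)
Q(W, I) = 8 + W² (Q(W, I) = W² + 8 = 8 + W²)
Z(L, B) = -4*B²
X(a, E) = -7/2 (X(a, E) = -4 + 1/(10 - 8) = -4 + 1/2 = -4 + ½ = -7/2)
(Q(-12, 4) + Z(18, 7))*X(-5, 10) = ((8 + (-12)²) - 4*7²)*(-7/2) = ((8 + 144) - 4*49)*(-7/2) = (152 - 196)*(-7/2) = -44*(-7/2) = 154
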